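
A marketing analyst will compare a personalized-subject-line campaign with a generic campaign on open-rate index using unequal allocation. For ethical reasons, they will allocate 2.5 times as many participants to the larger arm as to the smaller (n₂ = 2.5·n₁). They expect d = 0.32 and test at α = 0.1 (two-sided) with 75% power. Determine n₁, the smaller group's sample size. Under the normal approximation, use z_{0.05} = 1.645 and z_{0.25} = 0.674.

With allocation ratio k = n₂/n₁ = 2.5, Var(x̄₁−x̄₂) = σ²(1/n₁ + 1/(k·n₁)) = σ²·(k+1)/(k·n₁).
So n₁ = (1 + 1/k)·((z_{α/2} + z_β)/d)² = 1.400 × (2.319/0.32)².
n₁ = 1.400 × 52.52 = 73.5.
Round up: n₁ = 74, giving n₂ = 2.5 × 74 = 185.

n₁ = 74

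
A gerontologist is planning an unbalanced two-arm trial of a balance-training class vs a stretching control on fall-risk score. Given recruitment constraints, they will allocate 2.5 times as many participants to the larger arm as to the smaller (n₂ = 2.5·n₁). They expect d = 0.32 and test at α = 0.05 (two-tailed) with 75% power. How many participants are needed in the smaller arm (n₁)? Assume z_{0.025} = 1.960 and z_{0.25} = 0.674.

n₁ = 95

With allocation ratio k = n₂/n₁ = 2.5, Var(x̄₁−x̄₂) = σ²(1/n₁ + 1/(k·n₁)) = σ²·(k+1)/(k·n₁).
So n₁ = (1 + 1/k)·((z_{α/2} + z_β)/d)² = 1.400 × (2.634/0.32)².
n₁ = 1.400 × 67.75 = 94.9.
Round up: n₁ = 95, giving n₂ = ⌈2.5 × 95⌉ = ⌈237.5⌉ = 238.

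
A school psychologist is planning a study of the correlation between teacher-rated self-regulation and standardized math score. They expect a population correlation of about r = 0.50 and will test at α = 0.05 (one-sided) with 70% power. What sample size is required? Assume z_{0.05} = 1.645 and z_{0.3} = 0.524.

Fisher's z: C = ½·ln((1+r)/(1−r)) = ½·ln(3.0000) = 0.5493.
n = ((z_{α} + z_β)/C)² + 3.
(1.645 + 0.524) / 0.5493 = 2.169 / 0.5493 = 3.949.
n = 3.949² + 3 = 15.59 + 3 = 18.6.
Round up.

n = 19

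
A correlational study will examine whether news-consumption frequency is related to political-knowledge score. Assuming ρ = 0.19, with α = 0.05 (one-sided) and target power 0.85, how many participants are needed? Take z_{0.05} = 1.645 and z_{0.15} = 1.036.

Fisher's z: C = ½·ln((1+r)/(1−r)) = ½·ln(1.4691) = 0.1923.
n = ((z_{α} + z_β)/C)² + 3.
(1.645 + 1.036) / 0.1923 = 2.681 / 0.1923 = 13.942.
n = 13.942² + 3 = 194.37 + 3 = 197.4.
Round up.

n = 198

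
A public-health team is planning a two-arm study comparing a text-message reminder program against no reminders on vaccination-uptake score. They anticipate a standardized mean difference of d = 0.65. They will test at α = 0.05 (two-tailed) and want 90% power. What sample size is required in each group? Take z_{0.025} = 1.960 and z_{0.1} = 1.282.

For two independent groups with equal n: n = 2·((z_{α/2} + z_β) / d)².
z_{α/2} + z_β = 1.960 + 1.282 = 3.242.
n = 2 × (3.242 / 0.65)² = 2 × 4.988² = 2 × 24.88 = 49.8.
Round up to the next whole participant.

n = 50 per group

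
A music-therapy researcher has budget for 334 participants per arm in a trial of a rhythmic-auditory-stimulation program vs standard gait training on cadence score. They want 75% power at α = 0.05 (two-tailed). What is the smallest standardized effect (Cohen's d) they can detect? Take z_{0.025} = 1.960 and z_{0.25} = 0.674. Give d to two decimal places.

d_min ≈ 0.20

For two independent groups of n = 334 each: d_min = (z_{α/2} + z_β)·√(2/n).
z-sum = 1.960 + 0.674 = 2.634.
d_min = 2.634 × √(2/334) = 2.634 × 0.0774 = 0.204.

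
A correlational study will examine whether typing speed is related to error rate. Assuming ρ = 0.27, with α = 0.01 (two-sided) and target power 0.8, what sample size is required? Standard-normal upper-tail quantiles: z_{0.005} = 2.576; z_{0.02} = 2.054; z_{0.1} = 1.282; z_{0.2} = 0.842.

Fisher's z: C = ½·ln((1+r)/(1−r)) = ½·ln(1.7397) = 0.2769.
n = ((z_{α/2} + z_β)/C)² + 3.
(2.576 + 0.842) / 0.2769 = 3.418 / 0.2769 = 12.344.
n = 12.344² + 3 = 152.37 + 3 = 155.4.
Round up.

n = 156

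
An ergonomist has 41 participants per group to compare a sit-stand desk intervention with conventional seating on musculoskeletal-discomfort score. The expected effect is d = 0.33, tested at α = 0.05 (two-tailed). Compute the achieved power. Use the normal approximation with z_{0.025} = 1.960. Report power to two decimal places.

power ≈ 0.32

For two equal groups, power = Φ(d·√(n/2) − z_{α/2}).
d·√(n/2) = 0.33 × √(41/2) = 0.33 × 4.528 = 1.494.
z_β = 1.494 − 1.960 = -0.466.
Power = Φ(-0.466) = 0.321.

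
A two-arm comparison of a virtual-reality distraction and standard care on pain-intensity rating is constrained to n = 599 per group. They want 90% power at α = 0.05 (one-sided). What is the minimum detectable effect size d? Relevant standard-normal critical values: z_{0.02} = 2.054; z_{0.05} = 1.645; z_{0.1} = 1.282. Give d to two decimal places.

For two independent groups of n = 599 each: d_min = (z_{α} + z_β)·√(2/n).
z-sum = 1.645 + 1.282 = 2.927.
d_min = 2.927 × √(2/599) = 2.927 × 0.0578 = 0.169.

d_min ≈ 0.17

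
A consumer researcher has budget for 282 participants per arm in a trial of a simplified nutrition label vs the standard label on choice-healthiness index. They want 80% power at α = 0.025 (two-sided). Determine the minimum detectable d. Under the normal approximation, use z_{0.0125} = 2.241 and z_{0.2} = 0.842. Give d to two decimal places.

For two independent groups of n = 282 each: d_min = (z_{α/2} + z_β)·√(2/n).
z-sum = 2.241 + 0.842 = 3.083.
d_min = 3.083 × √(2/282) = 3.083 × 0.0842 = 0.260.

d_min ≈ 0.26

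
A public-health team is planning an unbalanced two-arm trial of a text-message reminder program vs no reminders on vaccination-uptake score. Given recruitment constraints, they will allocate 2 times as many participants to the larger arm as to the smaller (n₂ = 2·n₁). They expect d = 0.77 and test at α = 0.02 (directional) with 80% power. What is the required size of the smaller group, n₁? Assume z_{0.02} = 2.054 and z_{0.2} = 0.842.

n₁ = 22

With allocation ratio k = n₂/n₁ = 2, Var(x̄₁−x̄₂) = σ²(1/n₁ + 1/(k·n₁)) = σ²·(k+1)/(k·n₁).
So n₁ = (1 + 1/k)·((z_{α} + z_β)/d)² = 1.500 × (2.896/0.77)².
n₁ = 1.500 × 14.15 = 21.2.
Round up: n₁ = 22, giving n₂ = 2 × 22 = 44.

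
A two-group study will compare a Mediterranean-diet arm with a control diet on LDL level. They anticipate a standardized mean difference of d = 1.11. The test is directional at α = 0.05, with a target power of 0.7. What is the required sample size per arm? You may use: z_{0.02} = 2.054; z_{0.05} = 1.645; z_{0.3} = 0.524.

n = 8 per group

For two independent groups with equal n: n = 2·((z_{α} + z_β) / d)².
z_{α} + z_β = 1.645 + 0.524 = 2.169.
n = 2 × (2.169 / 1.11)² = 2 × 1.954² = 2 × 3.82 = 7.6.
Round up to the next whole participant.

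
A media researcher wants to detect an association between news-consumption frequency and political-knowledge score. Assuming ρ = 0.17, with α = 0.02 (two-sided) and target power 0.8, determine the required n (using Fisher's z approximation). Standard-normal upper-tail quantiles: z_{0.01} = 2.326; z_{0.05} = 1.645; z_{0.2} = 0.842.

n = 344

Fisher's z: C = ½·ln((1+r)/(1−r)) = ½·ln(1.4096) = 0.1717.
n = ((z_{α/2} + z_β)/C)² + 3.
(2.326 + 0.842) / 0.1717 = 3.168 / 0.1717 = 18.451.
n = 18.451² + 3 = 340.43 + 3 = 343.4.
Round up.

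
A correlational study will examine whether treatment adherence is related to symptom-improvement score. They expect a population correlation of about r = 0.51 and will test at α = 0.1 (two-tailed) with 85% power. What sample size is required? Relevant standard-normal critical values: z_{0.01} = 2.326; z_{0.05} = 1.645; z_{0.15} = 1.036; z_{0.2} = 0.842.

Fisher's z: C = ½·ln((1+r)/(1−r)) = ½·ln(3.0816) = 0.5627.
n = ((z_{α/2} + z_β)/C)² + 3.
(1.645 + 1.036) / 0.5627 = 2.681 / 0.5627 = 4.765.
n = 4.765² + 3 = 22.70 + 3 = 25.7.
Round up.

n = 26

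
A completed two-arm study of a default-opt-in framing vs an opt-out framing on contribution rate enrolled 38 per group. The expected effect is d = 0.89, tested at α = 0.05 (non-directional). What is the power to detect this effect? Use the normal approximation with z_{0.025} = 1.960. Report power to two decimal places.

power ≈ 0.97

For two equal groups, power = Φ(d·√(n/2) − z_{α/2}).
d·√(n/2) = 0.89 × √(38/2) = 0.89 × 4.359 = 3.879.
z_β = 3.879 − 1.960 = 1.919.
Power = Φ(1.919) = 0.973.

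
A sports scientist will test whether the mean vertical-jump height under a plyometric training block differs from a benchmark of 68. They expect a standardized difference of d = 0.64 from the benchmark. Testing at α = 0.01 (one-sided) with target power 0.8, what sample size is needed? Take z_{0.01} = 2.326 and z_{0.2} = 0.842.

n = 25

For a one-sample test: n = ((z_{α} + z_β) / d)².
z_{α} + z_β = 2.326 + 0.842 = 3.168.
n = (3.168 / 0.64)² = 4.950² = 24.50.
Round up.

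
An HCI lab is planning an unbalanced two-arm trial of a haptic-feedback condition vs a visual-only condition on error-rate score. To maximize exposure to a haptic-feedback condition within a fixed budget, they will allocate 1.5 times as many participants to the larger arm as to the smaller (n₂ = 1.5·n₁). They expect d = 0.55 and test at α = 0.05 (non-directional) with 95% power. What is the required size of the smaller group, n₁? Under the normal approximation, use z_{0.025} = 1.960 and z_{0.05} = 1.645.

With allocation ratio k = n₂/n₁ = 1.5, Var(x̄₁−x̄₂) = σ²(1/n₁ + 1/(k·n₁)) = σ²·(k+1)/(k·n₁).
So n₁ = (1 + 1/k)·((z_{α/2} + z_β)/d)² = 1.667 × (3.605/0.55)².
n₁ = 1.667 × 42.96 = 71.6.
Round up: n₁ = 72, giving n₂ = 1.5 × 72 = 108.

n₁ = 72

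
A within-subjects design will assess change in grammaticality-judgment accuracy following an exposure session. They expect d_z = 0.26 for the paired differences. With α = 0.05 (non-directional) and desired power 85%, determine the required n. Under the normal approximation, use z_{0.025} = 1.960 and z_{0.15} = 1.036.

For a paired (one-sample on differences) test: n = ((z_{α/2} + z_β) / d)².
z_{α/2} + z_β = 1.960 + 1.036 = 2.996.
n = (2.996 / 0.26)² = 11.523² = 132.78.
Round up.

n = 133 pairs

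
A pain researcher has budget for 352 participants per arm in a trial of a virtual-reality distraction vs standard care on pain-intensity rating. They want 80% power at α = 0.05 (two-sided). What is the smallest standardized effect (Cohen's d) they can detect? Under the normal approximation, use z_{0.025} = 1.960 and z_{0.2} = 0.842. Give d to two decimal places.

d_min ≈ 0.21

For two independent groups of n = 352 each: d_min = (z_{α/2} + z_β)·√(2/n).
z-sum = 1.960 + 0.842 = 2.802.
d_min = 2.802 × √(2/352) = 2.802 × 0.0754 = 0.211.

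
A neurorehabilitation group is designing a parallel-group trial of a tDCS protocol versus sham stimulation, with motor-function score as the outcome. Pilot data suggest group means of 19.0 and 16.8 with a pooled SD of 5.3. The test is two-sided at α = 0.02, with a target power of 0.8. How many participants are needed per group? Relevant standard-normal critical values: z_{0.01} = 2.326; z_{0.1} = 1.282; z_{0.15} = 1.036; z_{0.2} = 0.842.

Cohen's d = |M₁ − M₂| / SD_pooled = |19.0 − 16.8| / 5.3 = 2.2 / 5.3 = 0.415.
For two independent groups with equal n: n = 2·((z_{α/2} + z_β) / d)².
z_{α/2} + z_β = 2.326 + 0.842 = 3.168.
n = 2 × (3.168 / 0.415)² = 2 × 7.634² = 2 × 58.27 = 116.5.
Round up to the next whole participant.

n = 117 per group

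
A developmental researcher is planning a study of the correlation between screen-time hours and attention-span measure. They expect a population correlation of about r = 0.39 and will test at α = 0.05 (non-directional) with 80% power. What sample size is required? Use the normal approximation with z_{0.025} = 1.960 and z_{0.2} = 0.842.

Fisher's z: C = ½·ln((1+r)/(1−r)) = ½·ln(2.2787) = 0.4118.
n = ((z_{α/2} + z_β)/C)² + 3.
(1.960 + 0.842) / 0.4118 = 2.802 / 0.4118 = 6.804.
n = 6.804² + 3 = 46.30 + 3 = 49.3.
Round up.

n = 50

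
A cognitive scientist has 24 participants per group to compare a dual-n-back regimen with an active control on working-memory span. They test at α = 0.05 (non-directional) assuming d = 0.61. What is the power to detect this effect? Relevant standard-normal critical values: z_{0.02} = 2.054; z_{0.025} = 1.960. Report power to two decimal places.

power ≈ 0.56

For two equal groups, power = Φ(d·√(n/2) − z_{α/2}).
d·√(n/2) = 0.61 × √(24/2) = 0.61 × 3.464 = 2.113.
z_β = 2.113 − 1.960 = 0.153.
Power = Φ(0.153) = 0.561.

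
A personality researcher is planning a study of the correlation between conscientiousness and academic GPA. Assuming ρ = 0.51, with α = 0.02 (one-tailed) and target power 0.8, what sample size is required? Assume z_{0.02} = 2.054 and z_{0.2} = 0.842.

n = 30

Fisher's z: C = ½·ln((1+r)/(1−r)) = ½·ln(3.0816) = 0.5627.
n = ((z_{α} + z_β)/C)² + 3.
(2.054 + 0.842) / 0.5627 = 2.896 / 0.5627 = 5.147.
n = 5.147² + 3 = 26.49 + 3 = 29.5.
Round up.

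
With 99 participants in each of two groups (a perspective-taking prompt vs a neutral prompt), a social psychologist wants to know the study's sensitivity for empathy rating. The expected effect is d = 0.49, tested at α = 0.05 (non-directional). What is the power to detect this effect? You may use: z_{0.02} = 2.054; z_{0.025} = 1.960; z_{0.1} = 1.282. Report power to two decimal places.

power ≈ 0.93

For two equal groups, power = Φ(d·√(n/2) − z_{α/2}).
d·√(n/2) = 0.49 × √(99/2) = 0.49 × 7.036 = 3.447.
z_β = 3.447 − 1.960 = 1.487.
Power = Φ(1.487) = 0.932.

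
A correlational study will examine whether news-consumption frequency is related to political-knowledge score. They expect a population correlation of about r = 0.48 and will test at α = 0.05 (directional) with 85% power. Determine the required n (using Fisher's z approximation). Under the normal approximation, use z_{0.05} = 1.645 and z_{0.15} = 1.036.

n = 30

Fisher's z: C = ½·ln((1+r)/(1−r)) = ½·ln(2.8462) = 0.5230.
n = ((z_{α} + z_β)/C)² + 3.
(1.645 + 1.036) / 0.5230 = 2.681 / 0.5230 = 5.126.
n = 5.126² + 3 = 26.28 + 3 = 29.3.
Round up.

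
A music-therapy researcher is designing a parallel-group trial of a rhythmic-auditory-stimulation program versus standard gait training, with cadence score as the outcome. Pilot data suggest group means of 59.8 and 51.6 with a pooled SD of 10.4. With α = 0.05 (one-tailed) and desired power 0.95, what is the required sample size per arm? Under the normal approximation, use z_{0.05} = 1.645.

n = 35 per group

Cohen's d = |M₁ − M₂| / SD_pooled = |59.8 − 51.6| / 10.4 = 8.2 / 10.4 = 0.788.
For two independent groups with equal n: n = 2·((z_{α} + z_β) / d)².
z_{α} + z_β = 1.645 + 1.645 = 3.290.
n = 2 × (3.290 / 0.788)² = 2 × 4.175² = 2 × 17.43 = 34.9.
Round up to the next whole participant.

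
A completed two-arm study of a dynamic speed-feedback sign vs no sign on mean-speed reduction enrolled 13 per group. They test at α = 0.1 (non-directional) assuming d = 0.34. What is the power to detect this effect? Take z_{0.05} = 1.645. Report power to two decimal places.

For two equal groups, power = Φ(d·√(n/2) − z_{α/2}).
d·√(n/2) = 0.34 × √(13/2) = 0.34 × 2.550 = 0.867.
z_β = 0.867 − 1.645 = -0.778.
Power = Φ(-0.778) = 0.218.

power ≈ 0.22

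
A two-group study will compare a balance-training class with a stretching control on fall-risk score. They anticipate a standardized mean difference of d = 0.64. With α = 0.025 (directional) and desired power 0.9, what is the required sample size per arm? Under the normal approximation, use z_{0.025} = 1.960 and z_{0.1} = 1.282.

n = 52 per group

For two independent groups with equal n: n = 2·((z_{α} + z_β) / d)².
z_{α} + z_β = 1.960 + 1.282 = 3.242.
n = 2 × (3.242 / 0.64)² = 2 × 5.066² = 2 × 25.66 = 51.3.
Round up to the next whole participant.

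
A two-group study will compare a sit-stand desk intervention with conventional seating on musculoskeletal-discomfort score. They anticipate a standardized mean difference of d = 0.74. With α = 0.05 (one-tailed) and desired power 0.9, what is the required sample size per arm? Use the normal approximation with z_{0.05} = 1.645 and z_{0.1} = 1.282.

For two independent groups with equal n: n = 2·((z_{α} + z_β) / d)².
z_{α} + z_β = 1.645 + 1.282 = 2.927.
n = 2 × (2.927 / 0.74)² = 2 × 3.955² = 2 × 15.65 = 31.3.
Round up to the next whole participant.

n = 32 per group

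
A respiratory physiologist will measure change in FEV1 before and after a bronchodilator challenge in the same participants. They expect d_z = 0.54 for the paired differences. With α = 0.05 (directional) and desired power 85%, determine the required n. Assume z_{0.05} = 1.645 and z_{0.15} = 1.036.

For a paired (one-sample on differences) test: n = ((z_{α} + z_β) / d)².
z_{α} + z_β = 1.645 + 1.036 = 2.681.
n = (2.681 / 0.54)² = 4.965² = 24.65.
Round up.

n = 25 pairs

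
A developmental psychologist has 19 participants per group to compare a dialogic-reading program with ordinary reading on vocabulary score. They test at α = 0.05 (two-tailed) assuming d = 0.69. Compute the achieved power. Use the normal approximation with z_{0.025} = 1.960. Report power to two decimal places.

For two equal groups, power = Φ(d·√(n/2) − z_{α/2}).
d·√(n/2) = 0.69 × √(19/2) = 0.69 × 3.082 = 2.127.
z_β = 2.127 − 1.960 = 0.167.
Power = Φ(0.167) = 0.566.

power ≈ 0.57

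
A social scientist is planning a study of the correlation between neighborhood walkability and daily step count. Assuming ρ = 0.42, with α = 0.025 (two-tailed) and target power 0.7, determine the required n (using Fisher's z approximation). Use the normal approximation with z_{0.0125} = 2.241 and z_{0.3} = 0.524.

Fisher's z: C = ½·ln((1+r)/(1−r)) = ½·ln(2.4483) = 0.4477.
n = ((z_{α/2} + z_β)/C)² + 3.
(2.241 + 0.524) / 0.4477 = 2.765 / 0.4477 = 6.176.
n = 6.176² + 3 = 38.14 + 3 = 41.1.
Round up.

n = 42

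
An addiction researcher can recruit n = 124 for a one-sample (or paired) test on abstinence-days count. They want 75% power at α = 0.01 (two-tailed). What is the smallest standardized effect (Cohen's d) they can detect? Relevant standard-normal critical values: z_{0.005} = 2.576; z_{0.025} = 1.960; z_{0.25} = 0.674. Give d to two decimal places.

d_min ≈ 0.29

For a single sample (or paired design) of n = 124: d_min = (z_{α/2} + z_β)/√n.
z-sum = 2.576 + 0.674 = 3.250.
d_min = 3.250 / √124 = 3.250 / 11.136 = 0.292.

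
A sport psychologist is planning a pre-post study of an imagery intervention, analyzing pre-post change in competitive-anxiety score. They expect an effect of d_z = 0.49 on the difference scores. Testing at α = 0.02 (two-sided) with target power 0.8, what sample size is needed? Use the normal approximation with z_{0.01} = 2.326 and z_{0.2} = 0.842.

For a paired (one-sample on differences) test: n = ((z_{α/2} + z_β) / d)².
z_{α/2} + z_β = 2.326 + 0.842 = 3.168.
n = (3.168 / 0.49)² = 6.465² = 41.80.
Round up.

n = 42 pairs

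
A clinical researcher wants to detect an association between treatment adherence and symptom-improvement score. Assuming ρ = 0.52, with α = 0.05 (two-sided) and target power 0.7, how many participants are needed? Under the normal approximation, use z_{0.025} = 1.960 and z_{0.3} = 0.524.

n = 22

Fisher's z: C = ½·ln((1+r)/(1−r)) = ½·ln(3.1667) = 0.5763.
n = ((z_{α/2} + z_β)/C)² + 3.
(1.960 + 0.524) / 0.5763 = 2.484 / 0.5763 = 4.310.
n = 4.310² + 3 = 18.58 + 3 = 21.6.
Round up.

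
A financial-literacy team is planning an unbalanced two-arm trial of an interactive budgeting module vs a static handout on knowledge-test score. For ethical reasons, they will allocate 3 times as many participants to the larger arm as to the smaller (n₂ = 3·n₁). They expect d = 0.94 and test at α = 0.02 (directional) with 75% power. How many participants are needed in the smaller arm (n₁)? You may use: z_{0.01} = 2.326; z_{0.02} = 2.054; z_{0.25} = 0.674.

With allocation ratio k = n₂/n₁ = 3, Var(x̄₁−x̄₂) = σ²(1/n₁ + 1/(k·n₁)) = σ²·(k+1)/(k·n₁).
So n₁ = (1 + 1/k)·((z_{α} + z_β)/d)² = 1.333 × (2.728/0.94)².
n₁ = 1.333 × 8.42 = 11.2.
Round up: n₁ = 12, giving n₂ = 3 × 12 = 36.

n₁ = 12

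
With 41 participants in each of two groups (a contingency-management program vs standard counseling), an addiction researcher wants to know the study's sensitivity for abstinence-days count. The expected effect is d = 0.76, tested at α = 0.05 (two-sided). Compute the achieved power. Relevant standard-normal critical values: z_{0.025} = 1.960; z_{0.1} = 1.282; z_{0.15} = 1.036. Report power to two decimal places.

power ≈ 0.93

For two equal groups, power = Φ(d·√(n/2) − z_{α/2}).
d·√(n/2) = 0.76 × √(41/2) = 0.76 × 4.528 = 3.441.
z_β = 3.441 − 1.960 = 1.481.
Power = Φ(1.481) = 0.931.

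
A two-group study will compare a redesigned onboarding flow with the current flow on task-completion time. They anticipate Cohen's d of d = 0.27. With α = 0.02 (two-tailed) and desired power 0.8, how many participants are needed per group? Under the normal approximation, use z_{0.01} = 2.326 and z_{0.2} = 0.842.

For two independent groups with equal n: n = 2·((z_{α/2} + z_β) / d)².
z_{α/2} + z_β = 2.326 + 0.842 = 3.168.
n = 2 × (3.168 / 0.27)² = 2 × 11.733² = 2 × 137.67 = 275.3.
Round up to the next whole participant.

n = 276 per group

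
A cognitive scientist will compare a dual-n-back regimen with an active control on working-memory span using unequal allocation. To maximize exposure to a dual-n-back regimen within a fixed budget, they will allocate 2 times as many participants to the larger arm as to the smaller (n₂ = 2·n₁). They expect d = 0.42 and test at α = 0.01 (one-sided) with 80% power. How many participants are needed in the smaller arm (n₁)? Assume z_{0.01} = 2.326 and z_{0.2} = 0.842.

n₁ = 86

With allocation ratio k = n₂/n₁ = 2, Var(x̄₁−x̄₂) = σ²(1/n₁ + 1/(k·n₁)) = σ²·(k+1)/(k·n₁).
So n₁ = (1 + 1/k)·((z_{α} + z_β)/d)² = 1.500 × (3.168/0.42)².
n₁ = 1.500 × 56.89 = 85.3.
Round up: n₁ = 86, giving n₂ = 2 × 86 = 172.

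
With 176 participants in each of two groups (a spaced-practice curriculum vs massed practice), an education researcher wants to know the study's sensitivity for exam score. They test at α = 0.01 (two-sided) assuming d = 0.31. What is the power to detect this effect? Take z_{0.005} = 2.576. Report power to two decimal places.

For two equal groups, power = Φ(d·√(n/2) − z_{α/2}).
d·√(n/2) = 0.31 × √(176/2) = 0.31 × 9.381 = 2.908.
z_β = 2.908 − 2.576 = 0.332.
Power = Φ(0.332) = 0.630.

power ≈ 0.63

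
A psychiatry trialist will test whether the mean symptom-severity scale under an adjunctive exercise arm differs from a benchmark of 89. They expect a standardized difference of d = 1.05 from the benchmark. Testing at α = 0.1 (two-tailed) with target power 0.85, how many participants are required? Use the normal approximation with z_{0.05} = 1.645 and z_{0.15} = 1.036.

For a one-sample test: n = ((z_{α/2} + z_β) / d)².
z_{α/2} + z_β = 1.645 + 1.036 = 2.681.
n = (2.681 / 1.05)² = 2.553² = 6.52.
Round up.

n = 7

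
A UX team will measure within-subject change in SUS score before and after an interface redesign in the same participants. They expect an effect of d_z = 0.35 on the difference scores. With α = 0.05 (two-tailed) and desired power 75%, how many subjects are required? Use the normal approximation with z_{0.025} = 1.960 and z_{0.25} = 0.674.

For a paired (one-sample on differences) test: n = ((z_{α/2} + z_β) / d)².
z_{α/2} + z_β = 1.960 + 0.674 = 2.634.
n = (2.634 / 0.35)² = 7.526² = 56.64.
Round up.

n = 57 pairs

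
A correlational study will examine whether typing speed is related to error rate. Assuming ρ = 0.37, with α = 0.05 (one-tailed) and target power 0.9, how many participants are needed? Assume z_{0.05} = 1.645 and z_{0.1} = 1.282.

n = 60

Fisher's z: C = ½·ln((1+r)/(1−r)) = ½·ln(2.1746) = 0.3884.
n = ((z_{α} + z_β)/C)² + 3.
(1.645 + 1.282) / 0.3884 = 2.927 / 0.3884 = 7.536.
n = 7.536² + 3 = 56.79 + 3 = 59.8.
Round up.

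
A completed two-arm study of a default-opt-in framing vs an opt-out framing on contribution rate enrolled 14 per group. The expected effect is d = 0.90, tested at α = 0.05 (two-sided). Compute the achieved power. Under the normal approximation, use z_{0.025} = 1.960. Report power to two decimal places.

For two equal groups, power = Φ(d·√(n/2) − z_{α/2}).
d·√(n/2) = 0.90 × √(14/2) = 0.90 × 2.646 = 2.381.
z_β = 2.381 − 1.960 = 0.421.
Power = Φ(0.421) = 0.663.

power ≈ 0.66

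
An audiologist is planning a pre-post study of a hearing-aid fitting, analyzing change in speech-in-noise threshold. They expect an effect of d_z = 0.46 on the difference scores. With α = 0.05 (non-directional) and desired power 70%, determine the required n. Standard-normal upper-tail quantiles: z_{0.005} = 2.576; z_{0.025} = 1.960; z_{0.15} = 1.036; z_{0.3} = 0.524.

n = 30 pairs

For a paired (one-sample on differences) test: n = ((z_{α/2} + z_β) / d)².
z_{α/2} + z_β = 1.960 + 0.524 = 2.484.
n = (2.484 / 0.46)² = 5.400² = 29.16.
Round up.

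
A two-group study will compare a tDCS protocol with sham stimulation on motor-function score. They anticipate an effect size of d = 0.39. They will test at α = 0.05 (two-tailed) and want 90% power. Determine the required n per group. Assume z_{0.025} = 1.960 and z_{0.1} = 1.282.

For two independent groups with equal n: n = 2·((z_{α/2} + z_β) / d)².
z_{α/2} + z_β = 1.960 + 1.282 = 3.242.
n = 2 × (3.242 / 0.39)² = 2 × 8.313² = 2 × 69.10 = 138.2.
Round up to the next whole participant.

n = 139 per group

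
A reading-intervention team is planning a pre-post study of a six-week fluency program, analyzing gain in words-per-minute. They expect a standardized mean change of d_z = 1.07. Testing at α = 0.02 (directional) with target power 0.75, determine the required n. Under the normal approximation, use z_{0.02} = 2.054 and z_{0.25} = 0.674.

n = 7 pairs

For a paired (one-sample on differences) test: n = ((z_{α} + z_β) / d)².
z_{α} + z_β = 2.054 + 0.674 = 2.728.
n = (2.728 / 1.07)² = 2.550² = 6.50.
Round up.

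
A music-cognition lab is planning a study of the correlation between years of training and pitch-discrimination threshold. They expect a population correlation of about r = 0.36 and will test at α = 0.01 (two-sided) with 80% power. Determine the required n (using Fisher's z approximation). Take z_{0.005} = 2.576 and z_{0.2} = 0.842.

n = 86

Fisher's z: C = ½·ln((1+r)/(1−r)) = ½·ln(2.1250) = 0.3769.
n = ((z_{α/2} + z_β)/C)² + 3.
(2.576 + 0.842) / 0.3769 = 3.418 / 0.3769 = 9.069.
n = 9.069² + 3 = 82.24 + 3 = 85.2.
Round up.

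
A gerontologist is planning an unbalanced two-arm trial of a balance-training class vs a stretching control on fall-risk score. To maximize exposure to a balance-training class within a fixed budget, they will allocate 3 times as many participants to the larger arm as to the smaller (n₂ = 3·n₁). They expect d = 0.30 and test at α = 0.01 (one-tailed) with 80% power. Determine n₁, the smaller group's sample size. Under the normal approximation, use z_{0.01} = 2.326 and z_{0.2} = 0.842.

n₁ = 149

With allocation ratio k = n₂/n₁ = 3, Var(x̄₁−x̄₂) = σ²(1/n₁ + 1/(k·n₁)) = σ²·(k+1)/(k·n₁).
So n₁ = (1 + 1/k)·((z_{α} + z_β)/d)² = 1.333 × (3.168/0.30)².
n₁ = 1.333 × 111.51 = 148.7.
Round up: n₁ = 149, giving n₂ = 3 × 149 = 447.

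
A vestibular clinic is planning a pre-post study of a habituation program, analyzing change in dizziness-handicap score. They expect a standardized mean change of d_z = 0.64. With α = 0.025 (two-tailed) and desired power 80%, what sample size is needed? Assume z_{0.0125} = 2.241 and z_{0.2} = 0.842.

For a paired (one-sample on differences) test: n = ((z_{α/2} + z_β) / d)².
z_{α/2} + z_β = 2.241 + 0.842 = 3.083.
n = (3.083 / 0.64)² = 4.817² = 23.21.
Round up.

n = 24 pairs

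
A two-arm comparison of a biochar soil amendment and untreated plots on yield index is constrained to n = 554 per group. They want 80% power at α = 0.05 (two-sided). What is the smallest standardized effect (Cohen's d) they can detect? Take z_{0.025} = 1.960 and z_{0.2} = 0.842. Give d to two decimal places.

d_min ≈ 0.17

For two independent groups of n = 554 each: d_min = (z_{α/2} + z_β)·√(2/n).
z-sum = 1.960 + 0.842 = 2.802.
d_min = 2.802 × √(2/554) = 2.802 × 0.0601 = 0.168.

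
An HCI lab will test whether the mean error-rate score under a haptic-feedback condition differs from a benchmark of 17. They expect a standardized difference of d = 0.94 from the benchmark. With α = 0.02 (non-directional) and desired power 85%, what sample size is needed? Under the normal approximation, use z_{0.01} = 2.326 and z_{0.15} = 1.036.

For a one-sample test: n = ((z_{α/2} + z_β) / d)².
z_{α/2} + z_β = 2.326 + 1.036 = 3.362.
n = (3.362 / 0.94)² = 3.577² = 12.79.
Round up.

n = 13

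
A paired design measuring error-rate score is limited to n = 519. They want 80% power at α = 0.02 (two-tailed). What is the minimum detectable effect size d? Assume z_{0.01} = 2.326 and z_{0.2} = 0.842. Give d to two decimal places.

d_min ≈ 0.14

For a single sample (or paired design) of n = 519: d_min = (z_{α/2} + z_β)/√n.
z-sum = 2.326 + 0.842 = 3.168.
d_min = 3.168 / √519 = 3.168 / 22.782 = 0.139.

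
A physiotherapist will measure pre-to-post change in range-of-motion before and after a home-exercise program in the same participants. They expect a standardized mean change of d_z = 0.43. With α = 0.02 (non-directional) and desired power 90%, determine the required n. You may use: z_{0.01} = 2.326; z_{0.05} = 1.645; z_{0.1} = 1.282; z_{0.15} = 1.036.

n = 71 pairs

For a paired (one-sample on differences) test: n = ((z_{α/2} + z_β) / d)².
z_{α/2} + z_β = 2.326 + 1.282 = 3.608.
n = (3.608 / 0.43)² = 8.391² = 70.40.
Round up.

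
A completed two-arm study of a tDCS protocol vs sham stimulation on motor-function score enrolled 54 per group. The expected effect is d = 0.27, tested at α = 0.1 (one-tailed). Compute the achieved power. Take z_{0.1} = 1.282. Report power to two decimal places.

For two equal groups, power = Φ(d·√(n/2) − z_{α}).
d·√(n/2) = 0.27 × √(54/2) = 0.27 × 5.196 = 1.403.
z_β = 1.403 − 1.282 = 0.121.
Power = Φ(0.121) = 0.548.

power ≈ 0.55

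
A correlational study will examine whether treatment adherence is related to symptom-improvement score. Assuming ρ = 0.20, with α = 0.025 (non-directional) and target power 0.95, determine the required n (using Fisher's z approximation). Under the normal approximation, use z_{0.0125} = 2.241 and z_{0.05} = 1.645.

Fisher's z: C = ½·ln((1+r)/(1−r)) = ½·ln(1.5000) = 0.2027.
n = ((z_{α/2} + z_β)/C)² + 3.
(2.241 + 1.645) / 0.2027 = 3.886 / 0.2027 = 19.171.
n = 19.171² + 3 = 367.53 + 3 = 370.5.
Round up.

n = 371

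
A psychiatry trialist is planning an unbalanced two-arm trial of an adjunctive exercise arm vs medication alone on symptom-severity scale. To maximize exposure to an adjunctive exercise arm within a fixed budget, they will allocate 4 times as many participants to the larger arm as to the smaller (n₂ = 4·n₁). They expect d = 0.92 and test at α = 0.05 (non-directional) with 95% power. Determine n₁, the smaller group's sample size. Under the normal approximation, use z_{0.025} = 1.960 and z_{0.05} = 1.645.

With allocation ratio k = n₂/n₁ = 4, Var(x̄₁−x̄₂) = σ²(1/n₁ + 1/(k·n₁)) = σ²·(k+1)/(k·n₁).
So n₁ = (1 + 1/k)·((z_{α/2} + z_β)/d)² = 1.250 × (3.605/0.92)².
n₁ = 1.250 × 15.35 = 19.2.
Round up: n₁ = 20, giving n₂ = 4 × 20 = 80.

n₁ = 20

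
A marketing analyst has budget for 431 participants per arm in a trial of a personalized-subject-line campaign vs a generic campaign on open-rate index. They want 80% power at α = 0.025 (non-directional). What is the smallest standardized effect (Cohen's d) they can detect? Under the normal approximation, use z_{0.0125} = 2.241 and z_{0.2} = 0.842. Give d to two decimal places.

For two independent groups of n = 431 each: d_min = (z_{α/2} + z_β)·√(2/n).
z-sum = 2.241 + 0.842 = 3.083.
d_min = 3.083 × √(2/431) = 3.083 × 0.0681 = 0.210.

d_min ≈ 0.21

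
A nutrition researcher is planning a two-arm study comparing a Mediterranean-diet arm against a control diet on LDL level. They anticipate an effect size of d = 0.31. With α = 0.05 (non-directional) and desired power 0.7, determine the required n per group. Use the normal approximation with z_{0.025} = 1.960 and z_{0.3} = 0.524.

For two independent groups with equal n: n = 2·((z_{α/2} + z_β) / d)².
z_{α/2} + z_β = 1.960 + 0.524 = 2.484.
n = 2 × (2.484 / 0.31)² = 2 × 8.013² = 2 × 64.21 = 128.4.
Round up to the next whole participant.

n = 129 per group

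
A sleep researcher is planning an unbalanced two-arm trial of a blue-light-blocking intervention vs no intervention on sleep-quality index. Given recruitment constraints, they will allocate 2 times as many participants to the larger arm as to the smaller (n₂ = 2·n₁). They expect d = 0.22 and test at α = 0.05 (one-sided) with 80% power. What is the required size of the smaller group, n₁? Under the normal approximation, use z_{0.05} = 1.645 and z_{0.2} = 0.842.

With allocation ratio k = n₂/n₁ = 2, Var(x̄₁−x̄₂) = σ²(1/n₁ + 1/(k·n₁)) = σ²·(k+1)/(k·n₁).
So n₁ = (1 + 1/k)·((z_{α} + z_β)/d)² = 1.500 × (2.487/0.22)².
n₁ = 1.500 × 127.79 = 191.7.
Round up: n₁ = 192, giving n₂ = 2 × 192 = 384.

n₁ = 192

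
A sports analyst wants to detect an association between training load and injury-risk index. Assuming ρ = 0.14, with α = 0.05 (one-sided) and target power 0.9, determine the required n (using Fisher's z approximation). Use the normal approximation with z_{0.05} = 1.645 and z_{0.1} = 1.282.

Fisher's z: C = ½·ln((1+r)/(1−r)) = ½·ln(1.3256) = 0.1409.
n = ((z_{α} + z_β)/C)² + 3.
(1.645 + 1.282) / 0.1409 = 2.927 / 0.1409 = 20.774.
n = 20.774² + 3 = 431.54 + 3 = 434.5.
Round up.

n = 435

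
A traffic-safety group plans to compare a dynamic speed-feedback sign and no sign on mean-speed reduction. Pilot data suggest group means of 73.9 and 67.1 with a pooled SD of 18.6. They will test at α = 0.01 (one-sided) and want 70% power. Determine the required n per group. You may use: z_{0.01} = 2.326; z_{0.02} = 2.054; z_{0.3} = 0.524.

Cohen's d = |M₁ − M₂| / SD_pooled = |73.9 − 67.1| / 18.6 = 6.8 / 18.6 = 0.366.
For two independent groups with equal n: n = 2·((z_{α} + z_β) / d)².
z_{α} + z_β = 2.326 + 0.524 = 2.850.
n = 2 × (2.850 / 0.366)² = 2 × 7.787² = 2 × 60.64 = 121.3.
Round up to the next whole participant.

n = 122 per group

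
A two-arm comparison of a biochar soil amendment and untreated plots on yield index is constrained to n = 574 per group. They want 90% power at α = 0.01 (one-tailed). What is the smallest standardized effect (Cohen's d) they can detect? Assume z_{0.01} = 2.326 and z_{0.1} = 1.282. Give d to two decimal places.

d_min ≈ 0.21

For two independent groups of n = 574 each: d_min = (z_{α} + z_β)·√(2/n).
z-sum = 2.326 + 1.282 = 3.608.
d_min = 3.608 × √(2/574) = 3.608 × 0.0590 = 0.213.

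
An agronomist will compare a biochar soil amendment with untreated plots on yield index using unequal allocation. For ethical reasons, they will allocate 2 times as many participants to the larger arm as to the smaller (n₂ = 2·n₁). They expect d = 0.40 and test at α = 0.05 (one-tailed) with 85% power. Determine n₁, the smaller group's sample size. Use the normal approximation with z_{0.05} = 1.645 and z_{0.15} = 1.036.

With allocation ratio k = n₂/n₁ = 2, Var(x̄₁−x̄₂) = σ²(1/n₁ + 1/(k·n₁)) = σ²·(k+1)/(k·n₁).
So n₁ = (1 + 1/k)·((z_{α} + z_β)/d)² = 1.500 × (2.681/0.40)².
n₁ = 1.500 × 44.92 = 67.4.
Round up: n₁ = 68, giving n₂ = 2 × 68 = 136.

n₁ = 68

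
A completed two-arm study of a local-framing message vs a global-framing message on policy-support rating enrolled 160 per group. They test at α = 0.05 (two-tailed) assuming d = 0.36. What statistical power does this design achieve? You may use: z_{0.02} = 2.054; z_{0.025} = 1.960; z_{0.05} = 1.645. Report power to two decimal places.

For two equal groups, power = Φ(d·√(n/2) − z_{α/2}).
d·√(n/2) = 0.36 × √(160/2) = 0.36 × 8.944 = 3.220.
z_β = 3.220 − 1.960 = 1.260.
Power = Φ(1.260) = 0.896.

power ≈ 0.90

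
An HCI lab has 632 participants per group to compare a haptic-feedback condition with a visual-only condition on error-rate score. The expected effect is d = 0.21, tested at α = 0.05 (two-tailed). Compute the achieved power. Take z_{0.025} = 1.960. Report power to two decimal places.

For two equal groups, power = Φ(d·√(n/2) − z_{α/2}).
d·√(n/2) = 0.21 × √(632/2) = 0.21 × 17.776 = 3.733.
z_β = 3.733 − 1.960 = 1.773.
Power = Φ(1.773) = 0.962.

power ≈ 0.96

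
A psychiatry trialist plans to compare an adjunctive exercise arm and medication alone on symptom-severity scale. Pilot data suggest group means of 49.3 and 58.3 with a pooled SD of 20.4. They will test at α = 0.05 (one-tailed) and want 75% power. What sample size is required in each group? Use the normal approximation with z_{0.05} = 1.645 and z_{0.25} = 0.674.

n = 56 per group

Cohen's d = |M₁ − M₂| / SD_pooled = |49.3 − 58.3| / 20.4 = 9.0 / 20.4 = 0.441.
For two independent groups with equal n: n = 2·((z_{α} + z_β) / d)².
z_{α} + z_β = 1.645 + 0.674 = 2.319.
n = 2 × (2.319 / 0.441)² = 2 × 5.259² = 2 × 27.65 = 55.3.
Round up to the next whole participant.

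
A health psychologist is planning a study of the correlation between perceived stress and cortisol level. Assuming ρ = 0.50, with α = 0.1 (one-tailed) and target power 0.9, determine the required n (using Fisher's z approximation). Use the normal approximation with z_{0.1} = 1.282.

Fisher's z: C = ½·ln((1+r)/(1−r)) = ½·ln(3.0000) = 0.5493.
n = ((z_{α} + z_β)/C)² + 3.
(1.282 + 1.282) / 0.5493 = 2.564 / 0.5493 = 4.668.
n = 4.668² + 3 = 21.79 + 3 = 24.8.
Round up.

n = 25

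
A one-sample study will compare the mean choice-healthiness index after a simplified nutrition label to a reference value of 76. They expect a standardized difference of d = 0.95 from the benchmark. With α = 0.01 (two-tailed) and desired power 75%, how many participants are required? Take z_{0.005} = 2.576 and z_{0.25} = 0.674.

n = 12

For a one-sample test: n = ((z_{α/2} + z_β) / d)².
z_{α/2} + z_β = 2.576 + 0.674 = 3.250.
n = (3.250 / 0.95)² = 3.421² = 11.70.
Round up.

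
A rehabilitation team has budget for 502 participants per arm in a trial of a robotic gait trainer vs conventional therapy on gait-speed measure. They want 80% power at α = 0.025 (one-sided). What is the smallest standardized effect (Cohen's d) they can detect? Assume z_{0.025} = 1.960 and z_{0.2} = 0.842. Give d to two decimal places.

d_min ≈ 0.18

For two independent groups of n = 502 each: d_min = (z_{α} + z_β)·√(2/n).
z-sum = 1.960 + 0.842 = 2.802.
d_min = 2.802 × √(2/502) = 2.802 × 0.0631 = 0.177.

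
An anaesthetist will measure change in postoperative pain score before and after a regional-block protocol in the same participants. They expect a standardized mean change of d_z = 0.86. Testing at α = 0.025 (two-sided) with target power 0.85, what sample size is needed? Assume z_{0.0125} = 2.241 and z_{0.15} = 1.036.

n = 15 pairs

For a paired (one-sample on differences) test: n = ((z_{α/2} + z_β) / d)².
z_{α/2} + z_β = 2.241 + 1.036 = 3.277.
n = (3.277 / 0.86)² = 3.810² = 14.52.
Round up.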